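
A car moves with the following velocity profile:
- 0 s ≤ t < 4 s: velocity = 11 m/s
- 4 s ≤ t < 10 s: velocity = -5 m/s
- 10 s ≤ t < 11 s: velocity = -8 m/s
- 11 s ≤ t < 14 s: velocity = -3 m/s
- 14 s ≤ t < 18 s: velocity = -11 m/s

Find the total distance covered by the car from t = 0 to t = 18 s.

Distance (not displacement) is the total path length: add the absolute areas under v-t.
0–4 s: |11| × 4 = 44 m
4–10 s: |-5| × 6 = 30 m
10–11 s: |-8| × 1 = 8 m
11–14 s: |-3| × 3 = 9 m
14–18 s: |-11| × 4 = 44 m
Total distance = 135 m

135 m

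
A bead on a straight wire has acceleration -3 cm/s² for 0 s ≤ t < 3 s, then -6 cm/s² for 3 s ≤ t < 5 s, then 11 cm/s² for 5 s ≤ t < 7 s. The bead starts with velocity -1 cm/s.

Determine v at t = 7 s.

Δv equals the area under the a-t graph; then v = v₀ + Δv.
0–3 s: -3 × 3 = -9 cm/s
3–5 s: -6 × 2 = -12 cm/s
5–7 s: 11 × 2 = 22 cm/s
Δv = 1 cm/s, so v(7) = -1 + (1) = 0 cm/s.

0 cm/s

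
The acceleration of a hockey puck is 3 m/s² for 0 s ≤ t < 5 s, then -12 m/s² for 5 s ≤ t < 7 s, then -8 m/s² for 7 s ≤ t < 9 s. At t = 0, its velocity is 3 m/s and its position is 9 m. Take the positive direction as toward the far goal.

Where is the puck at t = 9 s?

45.5 m

On each constant-a segment, Δv = aΔt and Δx = v₀Δt + ½aΔt²; chain segment to segment.
0–5 s: v starts 3 m/s; Δx = 3·5 + ½·3·5² = 52.5 m; v ends 18 m/s.
5–7 s: v starts 18 m/s; Δx = 18·2 + ½·-12·2² = 12 m; v ends -6 m/s.
7–9 s: v starts -6 m/s; Δx = -6·2 + ½·-8·2² = -28 m; v ends -22 m/s.
x(9) = 9 + Σ Δx = 45.5 m.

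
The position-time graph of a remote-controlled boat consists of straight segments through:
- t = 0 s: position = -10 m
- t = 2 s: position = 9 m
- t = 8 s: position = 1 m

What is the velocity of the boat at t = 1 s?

9.5 m/s

Velocity is the slope of the x-t graph on 0–2 s: (9 − -10)/(2 − 0) = 9.5 m/s.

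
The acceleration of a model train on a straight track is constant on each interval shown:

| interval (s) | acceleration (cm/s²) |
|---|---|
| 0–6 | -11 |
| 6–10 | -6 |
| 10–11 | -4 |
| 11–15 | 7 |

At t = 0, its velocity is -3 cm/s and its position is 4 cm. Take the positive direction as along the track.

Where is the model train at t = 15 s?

On each constant-a segment, Δv = aΔt and Δx = v₀Δt + ½aΔt²; chain segment to segment.
0–6 s: v starts -3 cm/s; Δx = -3·6 + ½·-11·6² = -216 cm; v ends -69 cm/s.
6–10 s: v starts -69 cm/s; Δx = -69·4 + ½·-6·4² = -324 cm; v ends -93 cm/s.
10–11 s: v starts -93 cm/s; Δx = -93·1 + ½·-4·1² = -95 cm; v ends -97 cm/s.
11–15 s: v starts -97 cm/s; Δx = -97·4 + ½·7·4² = -332 cm; v ends -69 cm/s.
x(15) = 4 + Σ Δx = -963 cm.

-963 cm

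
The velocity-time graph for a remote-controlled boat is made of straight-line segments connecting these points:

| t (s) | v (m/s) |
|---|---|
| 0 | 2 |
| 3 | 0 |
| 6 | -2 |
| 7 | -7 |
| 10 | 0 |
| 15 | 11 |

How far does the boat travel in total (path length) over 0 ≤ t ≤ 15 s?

Distance (not displacement) is the total path length: add the absolute areas under v-t.
0–3 s: |½(2 + 0)(3)| = 3 m
3–6 s: |½(0 + -2)(3)| = 3 m
6–7 s: |½(-2 + -7)(1)| = 4.5 m
7–10 s: |½(-7 + 0)(3)| = 10.5 m
10–15 s: |½(0 + 11)(5)| = 27.5 m
Total distance = 48.5 m

48.5 m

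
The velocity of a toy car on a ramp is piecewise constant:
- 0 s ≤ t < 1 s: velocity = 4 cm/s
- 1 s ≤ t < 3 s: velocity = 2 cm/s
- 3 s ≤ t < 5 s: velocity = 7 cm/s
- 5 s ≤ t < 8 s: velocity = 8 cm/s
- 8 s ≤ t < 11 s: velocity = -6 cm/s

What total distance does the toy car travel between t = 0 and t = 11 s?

Distance (not displacement) is the total path length: add the absolute areas under v-t.
0–1 s: |4| × 1 = 4 cm
1–3 s: |2| × 2 = 4 cm
3–5 s: |7| × 2 = 14 cm
5–8 s: |8| × 3 = 24 cm
8–11 s: |-6| × 3 = 18 cm
Total distance = 64 cm

64 cm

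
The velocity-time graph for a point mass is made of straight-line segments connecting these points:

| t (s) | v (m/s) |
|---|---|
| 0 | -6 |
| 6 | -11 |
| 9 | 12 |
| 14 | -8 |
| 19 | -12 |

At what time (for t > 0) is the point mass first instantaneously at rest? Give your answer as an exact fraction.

v changes sign on 6–9 s (from -11 to 12); the graph is linear there, so v = 0 at t = 6 + (11)·(9 − 6)/(12 − -11) = 171/23 s.

t = 171/23 s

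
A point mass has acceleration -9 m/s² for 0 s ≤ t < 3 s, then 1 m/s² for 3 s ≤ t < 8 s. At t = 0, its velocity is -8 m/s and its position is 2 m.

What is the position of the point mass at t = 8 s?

On each constant-a segment, Δv = aΔt and Δx = v₀Δt + ½aΔt²; chain segment to segment.
0–3 s: v starts -8 m/s; Δx = -8·3 + ½·-9·3² = -64.5 m; v ends -35 m/s.
3–8 s: v starts -35 m/s; Δx = -35·5 + ½·1·5² = -162.5 m; v ends -30 m/s.
x(8) = 2 + Σ Δx = -225 m.

-225 m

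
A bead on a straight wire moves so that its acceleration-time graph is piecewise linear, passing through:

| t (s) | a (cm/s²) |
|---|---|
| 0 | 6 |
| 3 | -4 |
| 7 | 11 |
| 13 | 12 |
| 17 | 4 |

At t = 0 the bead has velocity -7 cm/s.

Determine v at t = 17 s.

Δv equals the area under the a-t graph; then v = v₀ + Δv.
0–3 s: ½(6 + -4)(3) = 3 cm/s
3–7 s: ½(-4 + 11)(4) = 14 cm/s
7–13 s: ½(11 + 12)(6) = 69 cm/s
13–17 s: ½(12 + 4)(4) = 32 cm/s
Δv = 118 cm/s, so v(17) = -7 + (118) = 111 cm/s.

111 cm/s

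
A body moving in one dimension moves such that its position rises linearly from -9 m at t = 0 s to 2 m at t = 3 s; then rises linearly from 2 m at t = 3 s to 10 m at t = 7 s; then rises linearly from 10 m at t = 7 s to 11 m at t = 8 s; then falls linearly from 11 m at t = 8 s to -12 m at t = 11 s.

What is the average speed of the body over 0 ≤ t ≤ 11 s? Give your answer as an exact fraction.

43/11 m/s

Average speed = (total path length)/(elapsed time); on a piecewise-linear x-t graph the path length is Σ|Δx|.
0–3 s: |Δx| = |2 − -9| = 11 m
3–7 s: |Δx| = |10 − 2| = 8 m
7–8 s: |Δx| = |11 − 10| = 1 m
8–11 s: |Δx| = |-12 − 11| = 23 m
Total path = 43 m; average speed = 43/11 = 43/11 m/s.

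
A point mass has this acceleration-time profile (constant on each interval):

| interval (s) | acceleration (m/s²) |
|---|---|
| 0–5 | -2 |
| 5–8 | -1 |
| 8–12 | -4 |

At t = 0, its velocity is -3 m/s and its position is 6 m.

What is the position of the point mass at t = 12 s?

On each constant-a segment, Δv = aΔt and Δx = v₀Δt + ½aΔt²; chain segment to segment.
0–5 s: v starts -3 m/s; Δx = -3·5 + ½·-2·5² = -40 m; v ends -13 m/s.
5–8 s: v starts -13 m/s; Δx = -13·3 + ½·-1·3² = -43.5 m; v ends -16 m/s.
8–12 s: v starts -16 m/s; Δx = -16·4 + ½·-4·4² = -96 m; v ends -32 m/s.
x(12) = 6 + Σ Δx = -173.5 m.

-173.5 m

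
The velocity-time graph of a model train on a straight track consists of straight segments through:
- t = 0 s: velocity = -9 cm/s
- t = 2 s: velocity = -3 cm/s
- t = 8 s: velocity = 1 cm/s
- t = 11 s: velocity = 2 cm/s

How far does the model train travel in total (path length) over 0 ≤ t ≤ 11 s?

Total distance travelled is ∫|v| dt — sum the magnitudes of each area piece.
0–2 s: |½(-9 + -3)(2)| = 12 cm
2–8 s: v = 0 at t = 6.5 s; triangle areas 6.75 + 0.75 = 7.5 cm
8–11 s: |½(1 + 2)(3)| = 4.5 cm
Total distance = 24 cm

24 cm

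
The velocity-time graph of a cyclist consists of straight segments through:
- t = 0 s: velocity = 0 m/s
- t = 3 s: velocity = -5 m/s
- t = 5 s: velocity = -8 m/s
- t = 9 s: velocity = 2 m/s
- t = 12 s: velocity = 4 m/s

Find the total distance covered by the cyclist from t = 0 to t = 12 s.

43.1 m

Total distance travelled is ∫|v| dt — sum the magnitudes of each area piece.
0–3 s: |½(0 + -5)(3)| = 7.5 m
3–5 s: |½(-5 + -8)(2)| = 13 m
5–9 s: v = 0 at t = 8.2 s; triangle areas 12.8 + 0.8 = 13.6 m
9–12 s: |½(2 + 4)(3)| = 9 m
Total distance = 43.1 m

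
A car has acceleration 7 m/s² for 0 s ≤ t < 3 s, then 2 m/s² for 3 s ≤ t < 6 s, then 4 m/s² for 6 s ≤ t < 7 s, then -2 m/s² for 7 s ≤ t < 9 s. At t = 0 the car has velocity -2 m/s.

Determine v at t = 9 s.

Δv equals the area under the a-t graph; then v = v₀ + Δv.
0–3 s: 7 × 3 = 21 m/s
3–6 s: 2 × 3 = 6 m/s
6–7 s: 4 × 1 = 4 m/s
7–9 s: -2 × 2 = -4 m/s
Δv = 27 m/s, so v(9) = -2 + (27) = 25 m/s.

25 m/s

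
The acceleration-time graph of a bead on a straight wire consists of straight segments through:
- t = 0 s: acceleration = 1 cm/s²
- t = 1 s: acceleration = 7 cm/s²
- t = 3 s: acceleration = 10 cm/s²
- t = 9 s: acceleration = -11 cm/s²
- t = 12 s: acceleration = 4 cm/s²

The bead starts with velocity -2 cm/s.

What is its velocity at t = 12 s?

Δv equals the area under the a-t graph; then v = v₀ + Δv.
0–1 s: ½(1 + 7)(1) = 4 cm/s
1–3 s: ½(7 + 10)(2) = 17 cm/s
3–9 s: ½(10 + -11)(6) = -3 cm/s
9–12 s: ½(-11 + 4)(3) = -10.5 cm/s
Δv = 7.5 cm/s, so v(12) = -2 + (7.5) = 5.5 cm/s.

5.5 cm/s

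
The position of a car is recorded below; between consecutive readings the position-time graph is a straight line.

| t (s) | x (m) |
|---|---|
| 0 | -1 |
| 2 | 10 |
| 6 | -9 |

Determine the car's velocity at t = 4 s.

Velocity is the slope of the x-t graph on 2–6 s: (-9 − 10)/(6 − 2) = -4.75 m/s.

-4.75 m/s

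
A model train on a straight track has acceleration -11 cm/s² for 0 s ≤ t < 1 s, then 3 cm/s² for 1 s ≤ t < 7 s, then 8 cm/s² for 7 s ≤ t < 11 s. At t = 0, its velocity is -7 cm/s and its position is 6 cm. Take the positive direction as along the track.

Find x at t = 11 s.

3.5 cm

On each constant-a segment, Δv = aΔt and Δx = v₀Δt + ½aΔt²; chain segment to segment.
0–1 s: v starts -7 cm/s; Δx = -7·1 + ½·-11·1² = -12.5 cm; v ends -18 cm/s.
1–7 s: v starts -18 cm/s; Δx = -18·6 + ½·3·6² = -54 cm; v ends 0 cm/s.
7–11 s: v starts 0 cm/s; Δx = 0·4 + ½·8·4² = 64 cm; v ends 32 cm/s.
x(11) = 6 + Σ Δx = 3.5 cm.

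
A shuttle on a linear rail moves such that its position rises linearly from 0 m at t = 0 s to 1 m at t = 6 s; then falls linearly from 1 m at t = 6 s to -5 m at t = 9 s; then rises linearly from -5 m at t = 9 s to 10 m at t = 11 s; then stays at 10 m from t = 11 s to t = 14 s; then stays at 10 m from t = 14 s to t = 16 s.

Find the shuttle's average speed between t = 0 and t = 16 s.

1.375 m/s

Average speed = (total path length)/(elapsed time); on a piecewise-linear x-t graph the path length is Σ|Δx|.
0–6 s: |Δx| = |1 − 0| = 1 m
6–9 s: |Δx| = |-5 − 1| = 6 m
9–11 s: |Δx| = |10 − -5| = 15 m
11–14 s: |Δx| = |10 − 10| = 0 m
14–16 s: |Δx| = |10 − 10| = 0 m
Total path = 22 m; average speed = 22/16 = 1.375 m/s.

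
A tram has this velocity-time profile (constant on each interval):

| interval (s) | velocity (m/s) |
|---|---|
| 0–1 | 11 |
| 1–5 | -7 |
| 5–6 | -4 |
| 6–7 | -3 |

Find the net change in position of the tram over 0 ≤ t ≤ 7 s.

Displacement is the signed area under the v-t curve.
0–1 s: 11 × 1 = 11 m
1–5 s: -7 × 4 = -28 m
5–6 s: -4 × 1 = -4 m
6–7 s: -3 × 1 = -3 m
Net displacement = -24 m

-24 m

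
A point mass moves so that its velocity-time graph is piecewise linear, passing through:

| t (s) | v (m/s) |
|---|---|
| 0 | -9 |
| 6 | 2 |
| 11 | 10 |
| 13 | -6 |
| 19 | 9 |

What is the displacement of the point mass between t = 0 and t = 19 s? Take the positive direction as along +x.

Displacement is the signed area under the v-t curve.
0–6 s: ½(-9 + 2)(6) = -21 m
6–11 s: ½(2 + 10)(5) = 30 m
11–13 s: ½(10 + -6)(2) = 4 m
13–19 s: ½(-6 + 9)(6) = 9 m
Net displacement = 22 m

22 m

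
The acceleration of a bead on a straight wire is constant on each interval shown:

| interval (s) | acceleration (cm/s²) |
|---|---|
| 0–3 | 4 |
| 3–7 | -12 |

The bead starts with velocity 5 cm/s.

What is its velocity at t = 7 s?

Δv equals the area under the a-t graph; then v = v₀ + Δv.
0–3 s: 4 × 3 = 12 cm/s
3–7 s: -12 × 4 = -48 cm/s
Δv = -36 cm/s, so v(7) = 5 + (-36) = -31 cm/s.

-31 cm/s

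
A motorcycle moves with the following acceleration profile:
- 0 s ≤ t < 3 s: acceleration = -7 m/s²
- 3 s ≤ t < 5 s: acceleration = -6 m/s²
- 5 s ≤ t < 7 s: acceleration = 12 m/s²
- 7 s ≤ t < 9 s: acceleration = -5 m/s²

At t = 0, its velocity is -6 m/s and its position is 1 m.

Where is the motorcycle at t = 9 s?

-208.5 m

On each constant-a segment, Δv = aΔt and Δx = v₀Δt + ½aΔt²; chain segment to segment.
0–3 s: v starts -6 m/s; Δx = -6·3 + ½·-7·3² = -49.5 m; v ends -27 m/s.
3–5 s: v starts -27 m/s; Δx = -27·2 + ½·-6·2² = -66 m; v ends -39 m/s.
5–7 s: v starts -39 m/s; Δx = -39·2 + ½·12·2² = -54 m; v ends -15 m/s.
7–9 s: v starts -15 m/s; Δx = -15·2 + ½·-5·2² = -40 m; v ends -25 m/s.
x(9) = 1 + Σ Δx = -208.5 m.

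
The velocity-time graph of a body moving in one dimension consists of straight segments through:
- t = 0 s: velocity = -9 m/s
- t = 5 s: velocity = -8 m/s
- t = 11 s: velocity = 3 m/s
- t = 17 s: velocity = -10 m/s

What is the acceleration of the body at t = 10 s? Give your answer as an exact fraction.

11/6 m/s²

Acceleration is the slope of the v-t graph on 5–11 s: (3 − -8)/(11 − 5) = 11/6 m/s².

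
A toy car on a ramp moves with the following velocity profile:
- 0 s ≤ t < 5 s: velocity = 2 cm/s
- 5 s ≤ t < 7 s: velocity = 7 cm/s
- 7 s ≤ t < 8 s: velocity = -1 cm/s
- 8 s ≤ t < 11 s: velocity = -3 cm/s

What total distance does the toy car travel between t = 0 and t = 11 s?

34 cm

Distance (not displacement) is the total path length: add the absolute areas under v-t.
0–5 s: |2| × 5 = 10 cm
5–7 s: |7| × 2 = 14 cm
7–8 s: |-1| × 1 = 1 cm
8–11 s: |-3| × 3 = 9 cm
Total distance = 34 cm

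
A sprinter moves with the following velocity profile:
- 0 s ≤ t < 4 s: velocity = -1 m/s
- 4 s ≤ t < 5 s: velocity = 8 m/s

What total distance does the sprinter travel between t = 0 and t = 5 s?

Total distance travelled is ∫|v| dt — sum the magnitudes of each area piece.
0–4 s: |-1| × 4 = 4 m
4–5 s: |8| × 1 = 8 m
Total distance = 12 m

12 m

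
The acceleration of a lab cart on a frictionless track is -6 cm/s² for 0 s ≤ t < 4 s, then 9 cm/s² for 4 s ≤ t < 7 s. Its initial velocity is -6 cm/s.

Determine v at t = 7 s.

Δv equals the area under the a-t graph; then v = v₀ + Δv.
0–4 s: -6 × 4 = -24 cm/s
4–7 s: 9 × 3 = 27 cm/s
Δv = 3 cm/s, so v(7) = -6 + (3) = -3 cm/s.

-3 cm/s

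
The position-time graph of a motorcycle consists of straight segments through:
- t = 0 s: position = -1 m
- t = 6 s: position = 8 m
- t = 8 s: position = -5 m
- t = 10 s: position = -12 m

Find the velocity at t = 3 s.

Velocity is the slope of the x-t graph on 0–6 s: (8 − -1)/(6 − 0) = 1.5 m/s.

1.5 m/s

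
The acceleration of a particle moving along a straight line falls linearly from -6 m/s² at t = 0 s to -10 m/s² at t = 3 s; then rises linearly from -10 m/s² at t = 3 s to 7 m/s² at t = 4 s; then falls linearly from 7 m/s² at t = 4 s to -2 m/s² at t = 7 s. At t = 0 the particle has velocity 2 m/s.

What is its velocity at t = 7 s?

-16 m/s

Δv equals the area under the a-t graph; then v = v₀ + Δv.
0–3 s: ½(-6 + -10)(3) = -24 m/s
3–4 s: ½(-10 + 7)(1) = -1.5 m/s
4–7 s: ½(7 + -2)(3) = 7.5 m/s
Δv = -18 m/s, so v(7) = 2 + (-18) = -16 m/s.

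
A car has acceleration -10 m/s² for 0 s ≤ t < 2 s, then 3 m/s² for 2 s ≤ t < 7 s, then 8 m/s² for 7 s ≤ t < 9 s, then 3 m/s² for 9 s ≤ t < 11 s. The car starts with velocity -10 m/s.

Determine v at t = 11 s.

7 m/s

Δv equals the area under the a-t graph; then v = v₀ + Δv.
0–2 s: -10 × 2 = -20 m/s
2–7 s: 3 × 5 = 15 m/s
7–9 s: 8 × 2 = 16 m/s
9–11 s: 3 × 2 = 6 m/s
Δv = 17 m/s, so v(11) = -10 + (17) = 7 m/s.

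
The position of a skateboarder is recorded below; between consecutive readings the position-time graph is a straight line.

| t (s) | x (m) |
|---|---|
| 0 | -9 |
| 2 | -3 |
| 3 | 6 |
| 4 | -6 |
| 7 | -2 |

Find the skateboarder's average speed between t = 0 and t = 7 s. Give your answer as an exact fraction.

Average speed = (total path length)/(elapsed time); on a piecewise-linear x-t graph the path length is Σ|Δx|.
0–2 s: |Δx| = |-3 − -9| = 6 m
2–3 s: |Δx| = |6 − -3| = 9 m
3–4 s: |Δx| = |-6 − 6| = 12 m
4–7 s: |Δx| = |-2 − -6| = 4 m
Total path = 31 m; average speed = 31/7 = 31/7 m/s.

31/7 m/s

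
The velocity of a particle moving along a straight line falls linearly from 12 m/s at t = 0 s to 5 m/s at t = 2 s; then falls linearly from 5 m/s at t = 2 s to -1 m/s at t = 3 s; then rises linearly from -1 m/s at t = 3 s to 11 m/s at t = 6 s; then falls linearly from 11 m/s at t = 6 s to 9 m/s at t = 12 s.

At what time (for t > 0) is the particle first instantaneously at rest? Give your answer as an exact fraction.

t = 17/6 s

v changes sign on 2–3 s (from 5 to -1); the graph is linear there, so v = 0 at t = 2 + (-5)·(3 − 2)/(-1 − 5) = 17/6 s.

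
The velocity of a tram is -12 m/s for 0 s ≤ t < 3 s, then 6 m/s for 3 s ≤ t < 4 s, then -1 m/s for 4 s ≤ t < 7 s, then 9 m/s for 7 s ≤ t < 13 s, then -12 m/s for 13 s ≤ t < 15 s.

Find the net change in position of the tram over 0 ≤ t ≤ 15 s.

-3 m

Net displacement equals the area under the velocity-time graph (areas below the axis count negative).
0–3 s: -12 × 3 = -36 m
3–4 s: 6 × 1 = 6 m
4–7 s: -1 × 3 = -3 m
7–13 s: 9 × 6 = 54 m
13–15 s: -12 × 2 = -24 m
Net displacement = -3 m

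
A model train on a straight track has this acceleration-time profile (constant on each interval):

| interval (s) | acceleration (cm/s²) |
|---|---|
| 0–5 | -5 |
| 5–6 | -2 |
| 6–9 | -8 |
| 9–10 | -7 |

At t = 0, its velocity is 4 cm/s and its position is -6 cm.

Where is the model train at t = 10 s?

On each constant-a segment, Δv = aΔt and Δx = v₀Δt + ½aΔt²; chain segment to segment.
0–5 s: v starts 4 cm/s; Δx = 4·5 + ½·-5·5² = -42.5 cm; v ends -21 cm/s.
5–6 s: v starts -21 cm/s; Δx = -21·1 + ½·-2·1² = -22 cm; v ends -23 cm/s.
6–9 s: v starts -23 cm/s; Δx = -23·3 + ½·-8·3² = -105 cm; v ends -47 cm/s.
9–10 s: v starts -47 cm/s; Δx = -47·1 + ½·-7·1² = -50.5 cm; v ends -54 cm/s.
x(10) = -6 + Σ Δx = -226 cm.

-226 cm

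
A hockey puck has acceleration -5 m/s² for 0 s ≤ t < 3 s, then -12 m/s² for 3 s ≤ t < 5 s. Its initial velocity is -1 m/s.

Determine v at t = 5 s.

-40 m/s

Δv equals the area under the a-t graph; then v = v₀ + Δv.
0–3 s: -5 × 3 = -15 m/s
3–5 s: -12 × 2 = -24 m/s
Δv = -39 m/s, so v(5) = -1 + (-39) = -40 m/s.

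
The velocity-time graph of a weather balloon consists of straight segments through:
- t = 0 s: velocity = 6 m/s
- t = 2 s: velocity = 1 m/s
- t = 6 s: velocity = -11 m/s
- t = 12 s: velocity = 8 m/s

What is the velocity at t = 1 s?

On 0–2 s the graph is linear from 6 to 1 m/s: v(1) = 6 + (1 − 6)·(1 − 0)/(2 − 0) = 3.5 m/s.

3.5 m/s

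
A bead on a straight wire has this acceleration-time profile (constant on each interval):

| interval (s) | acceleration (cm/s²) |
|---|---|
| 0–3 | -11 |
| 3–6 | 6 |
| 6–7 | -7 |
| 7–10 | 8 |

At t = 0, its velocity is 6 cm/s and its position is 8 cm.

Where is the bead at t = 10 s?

-102 cm

On each constant-a segment, Δv = aΔt and Δx = v₀Δt + ½aΔt²; chain segment to segment.
0–3 s: v starts 6 cm/s; Δx = 6·3 + ½·-11·3² = -31.5 cm; v ends -27 cm/s.
3–6 s: v starts -27 cm/s; Δx = -27·3 + ½·6·3² = -54 cm; v ends -9 cm/s.
6–7 s: v starts -9 cm/s; Δx = -9·1 + ½·-7·1² = -12.5 cm; v ends -16 cm/s.
7–10 s: v starts -16 cm/s; Δx = -16·3 + ½·8·3² = -12 cm; v ends 8 cm/s.
x(10) = 8 + Σ Δx = -102 cm.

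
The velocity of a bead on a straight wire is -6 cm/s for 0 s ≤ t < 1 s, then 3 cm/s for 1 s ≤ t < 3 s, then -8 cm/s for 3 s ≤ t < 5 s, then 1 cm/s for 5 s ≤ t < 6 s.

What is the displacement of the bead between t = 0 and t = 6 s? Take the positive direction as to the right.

-15 cm

Net displacement equals the area under the velocity-time graph (areas below the axis count negative).
0–1 s: -6 × 1 = -6 cm
1–3 s: 3 × 2 = 6 cm
3–5 s: -8 × 2 = -16 cm
5–6 s: 1 × 1 = 1 cm
Net displacement = -15 cm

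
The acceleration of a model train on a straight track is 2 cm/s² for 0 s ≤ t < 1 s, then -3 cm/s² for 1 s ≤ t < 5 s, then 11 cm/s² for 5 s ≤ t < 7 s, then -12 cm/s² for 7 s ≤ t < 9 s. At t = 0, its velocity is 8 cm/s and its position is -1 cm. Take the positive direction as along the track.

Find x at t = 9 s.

On each constant-a segment, Δv = aΔt and Δx = v₀Δt + ½aΔt²; chain segment to segment.
0–1 s: v starts 8 cm/s; Δx = 8·1 + ½·2·1² = 9 cm; v ends 10 cm/s.
1–5 s: v starts 10 cm/s; Δx = 10·4 + ½·-3·4² = 16 cm; v ends -2 cm/s.
5–7 s: v starts -2 cm/s; Δx = -2·2 + ½·11·2² = 18 cm; v ends 20 cm/s.
7–9 s: v starts 20 cm/s; Δx = 20·2 + ½·-12·2² = 16 cm; v ends -4 cm/s.
x(9) = -1 + Σ Δx = 58 cm.

58 cm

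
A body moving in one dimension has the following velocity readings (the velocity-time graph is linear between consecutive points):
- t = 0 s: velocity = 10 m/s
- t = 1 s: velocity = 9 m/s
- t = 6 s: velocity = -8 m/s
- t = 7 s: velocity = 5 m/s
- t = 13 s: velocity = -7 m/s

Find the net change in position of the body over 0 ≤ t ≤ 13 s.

Net displacement equals the area under the velocity-time graph (areas below the axis count negative).
0–1 s: ½(10 + 9)(1) = 9.5 m
1–6 s: ½(9 + -8)(5) = 2.5 m
6–7 s: ½(-8 + 5)(1) = -1.5 m
7–13 s: ½(5 + -7)(6) = -6 m
Net displacement = 4.5 m

4.5 m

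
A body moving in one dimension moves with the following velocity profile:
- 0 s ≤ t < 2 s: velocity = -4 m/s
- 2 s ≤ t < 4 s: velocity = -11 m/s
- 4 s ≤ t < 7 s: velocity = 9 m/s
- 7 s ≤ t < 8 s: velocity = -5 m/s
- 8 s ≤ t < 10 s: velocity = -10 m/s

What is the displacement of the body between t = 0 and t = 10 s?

-28 m

Net displacement equals the area under the velocity-time graph (areas below the axis count negative).
0–2 s: -4 × 2 = -8 m
2–4 s: -11 × 2 = -22 m
4–7 s: 9 × 3 = 27 m
7–8 s: -5 × 1 = -5 m
8–10 s: -10 × 2 = -20 m
Net displacement = -28 m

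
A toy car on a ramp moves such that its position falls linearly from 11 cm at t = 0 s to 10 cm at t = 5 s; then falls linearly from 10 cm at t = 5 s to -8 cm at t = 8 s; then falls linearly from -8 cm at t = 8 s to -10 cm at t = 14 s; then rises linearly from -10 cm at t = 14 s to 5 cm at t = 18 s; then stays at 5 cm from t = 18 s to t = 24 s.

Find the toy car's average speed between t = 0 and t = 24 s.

1.5 cm/s

Average speed = (total path length)/(elapsed time); on a piecewise-linear x-t graph the path length is Σ|Δx|.
0–5 s: |Δx| = |10 − 11| = 1 cm
5–8 s: |Δx| = |-8 − 10| = 18 cm
8–14 s: |Δx| = |-10 − -8| = 2 cm
14–18 s: |Δx| = |5 − -10| = 15 cm
18–24 s: |Δx| = |5 − 5| = 0 cm
Total path = 36 cm; average speed = 36/24 = 1.5 cm/s.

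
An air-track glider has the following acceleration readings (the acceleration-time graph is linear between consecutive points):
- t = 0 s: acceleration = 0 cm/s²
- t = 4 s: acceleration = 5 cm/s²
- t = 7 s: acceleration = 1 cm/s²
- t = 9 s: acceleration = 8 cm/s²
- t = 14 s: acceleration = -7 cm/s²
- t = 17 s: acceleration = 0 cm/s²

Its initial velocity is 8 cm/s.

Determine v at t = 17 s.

Δv equals the area under the a-t graph; then v = v₀ + Δv.
0–4 s: ½(0 + 5)(4) = 10 cm/s
4–7 s: ½(5 + 1)(3) = 9 cm/s
7–9 s: ½(1 + 8)(2) = 9 cm/s
9–14 s: ½(8 + -7)(5) = 2.5 cm/s
14–17 s: ½(-7 + 0)(3) = -10.5 cm/s
Δv = 20 cm/s, so v(17) = 8 + (20) = 28 cm/s.

28 cm/s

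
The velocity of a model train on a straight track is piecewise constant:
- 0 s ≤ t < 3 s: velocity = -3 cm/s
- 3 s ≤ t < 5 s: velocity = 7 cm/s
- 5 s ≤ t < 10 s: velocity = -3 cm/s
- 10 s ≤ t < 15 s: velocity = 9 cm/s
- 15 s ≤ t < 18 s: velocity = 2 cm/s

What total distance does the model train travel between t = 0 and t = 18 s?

Distance (not displacement) is the total path length: add the absolute areas under v-t.
0–3 s: |-3| × 3 = 9 cm
3–5 s: |7| × 2 = 14 cm
5–10 s: |-3| × 5 = 15 cm
10–15 s: |9| × 5 = 45 cm
15–18 s: |2| × 3 = 6 cm
Total distance = 89 cm

89 cm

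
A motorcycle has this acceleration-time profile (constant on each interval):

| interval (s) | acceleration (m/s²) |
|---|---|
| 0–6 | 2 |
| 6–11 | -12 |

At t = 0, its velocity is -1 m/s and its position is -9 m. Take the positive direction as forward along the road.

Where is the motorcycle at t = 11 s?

-74 m

On each constant-a segment, Δv = aΔt and Δx = v₀Δt + ½aΔt²; chain segment to segment.
0–6 s: v starts -1 m/s; Δx = -1·6 + ½·2·6² = 30 m; v ends 11 m/s.
6–11 s: v starts 11 m/s; Δx = 11·5 + ½·-12·5² = -95 m; v ends -49 m/s.
x(11) = -9 + Σ Δx = -74 m.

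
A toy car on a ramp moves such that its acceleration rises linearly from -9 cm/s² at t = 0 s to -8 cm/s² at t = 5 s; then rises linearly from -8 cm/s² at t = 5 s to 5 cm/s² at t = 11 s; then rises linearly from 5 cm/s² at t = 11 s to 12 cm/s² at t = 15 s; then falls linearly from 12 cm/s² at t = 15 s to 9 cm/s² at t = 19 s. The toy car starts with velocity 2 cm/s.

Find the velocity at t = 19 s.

26.5 cm/s

Δv equals the area under the a-t graph; then v = v₀ + Δv.
0–5 s: ½(-9 + -8)(5) = -42.5 cm/s
5–11 s: ½(-8 + 5)(6) = -9 cm/s
11–15 s: ½(5 + 12)(4) = 34 cm/s
15–19 s: ½(12 + 9)(4) = 42 cm/s
Δv = 24.5 cm/s, so v(19) = 2 + (24.5) = 26.5 cm/s.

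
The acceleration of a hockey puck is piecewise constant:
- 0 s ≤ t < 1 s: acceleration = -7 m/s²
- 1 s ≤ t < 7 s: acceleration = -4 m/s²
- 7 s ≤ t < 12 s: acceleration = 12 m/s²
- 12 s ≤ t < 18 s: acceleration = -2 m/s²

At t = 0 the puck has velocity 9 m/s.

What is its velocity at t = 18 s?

26 m/s

Δv equals the area under the a-t graph; then v = v₀ + Δv.
0–1 s: -7 × 1 = -7 m/s
1–7 s: -4 × 6 = -24 m/s
7–12 s: 12 × 5 = 60 m/s
12–18 s: -2 × 6 = -12 m/s
Δv = 17 m/s, so v(18) = 9 + (17) = 26 m/s.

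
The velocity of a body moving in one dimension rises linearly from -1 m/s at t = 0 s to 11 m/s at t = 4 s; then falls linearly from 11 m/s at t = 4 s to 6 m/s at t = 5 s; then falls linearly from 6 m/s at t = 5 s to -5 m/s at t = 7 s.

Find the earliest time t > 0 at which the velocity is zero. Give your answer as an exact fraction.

v changes sign on 0–4 s (from -1 to 11); the graph is linear there, so v = 0 at t = 0 + (1)·(4 − 0)/(11 − -1) = 1/3 s.

t = 1/3 s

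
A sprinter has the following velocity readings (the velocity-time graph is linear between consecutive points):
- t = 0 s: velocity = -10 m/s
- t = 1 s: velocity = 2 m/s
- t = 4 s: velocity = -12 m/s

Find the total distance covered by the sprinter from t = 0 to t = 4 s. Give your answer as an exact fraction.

Distance (not displacement) is the total path length: add the absolute areas under v-t.
0–1 s: v = 0 at t = 5/6 s; triangle areas 25/6 + 1/6 = 13/3 m
1–4 s: v = 0 at t = 10/7 s; triangle areas 3/7 + 108/7 = 111/7 m
Total distance = 424/21 m

424/21 m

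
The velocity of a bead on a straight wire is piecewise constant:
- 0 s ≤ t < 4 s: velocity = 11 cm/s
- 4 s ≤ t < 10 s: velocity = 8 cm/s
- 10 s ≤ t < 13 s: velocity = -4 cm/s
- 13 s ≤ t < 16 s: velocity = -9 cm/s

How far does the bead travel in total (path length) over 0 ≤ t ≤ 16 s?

131 cm

Total distance travelled is ∫|v| dt — sum the magnitudes of each area piece.
0–4 s: |11| × 4 = 44 cm
4–10 s: |8| × 6 = 48 cm
10–13 s: |-4| × 3 = 12 cm
13–16 s: |-9| × 3 = 27 cm
Total distance = 131 cm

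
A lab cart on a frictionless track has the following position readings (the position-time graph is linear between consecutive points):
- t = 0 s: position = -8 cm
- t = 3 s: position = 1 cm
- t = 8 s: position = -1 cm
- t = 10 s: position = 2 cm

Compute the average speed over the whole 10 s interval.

1.4 cm/s

Average speed = (total path length)/(elapsed time); on a piecewise-linear x-t graph the path length is Σ|Δx|.
0–3 s: |Δx| = |1 − -8| = 9 cm
3–8 s: |Δx| = |-1 − 1| = 2 cm
8–10 s: |Δx| = |2 − -1| = 3 cm
Total path = 14 cm; average speed = 14/10 = 1.4 cm/s.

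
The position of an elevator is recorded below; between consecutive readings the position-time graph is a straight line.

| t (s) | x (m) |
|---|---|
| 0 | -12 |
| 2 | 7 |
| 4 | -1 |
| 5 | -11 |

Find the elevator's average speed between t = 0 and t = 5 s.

7.4 m/s

Average speed = (total path length)/(elapsed time); on a piecewise-linear x-t graph the path length is Σ|Δx|.
0–2 s: |Δx| = |7 − -12| = 19 m
2–4 s: |Δx| = |-1 − 7| = 8 m
4–5 s: |Δx| = |-11 − -1| = 10 m
Total path = 37 m; average speed = 37/5 = 7.4 m/s.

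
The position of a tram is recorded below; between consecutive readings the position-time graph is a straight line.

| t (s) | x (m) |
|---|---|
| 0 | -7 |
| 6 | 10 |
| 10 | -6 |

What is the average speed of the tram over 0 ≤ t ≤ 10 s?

3.3 m/s

Average speed = (total path length)/(elapsed time); on a piecewise-linear x-t graph the path length is Σ|Δx|.
0–6 s: |Δx| = |10 − -7| = 17 m
6–10 s: |Δx| = |-6 − 10| = 16 m
Total path = 33 m; average speed = 33/10 = 3.3 m/s.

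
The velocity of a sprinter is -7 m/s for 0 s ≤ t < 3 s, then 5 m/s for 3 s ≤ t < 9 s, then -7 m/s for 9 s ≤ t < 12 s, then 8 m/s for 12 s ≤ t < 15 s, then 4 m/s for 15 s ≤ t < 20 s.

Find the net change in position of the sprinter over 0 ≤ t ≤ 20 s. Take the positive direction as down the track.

32 m

Displacement is the signed area under the v-t curve.
0–3 s: -7 × 3 = -21 m
3–9 s: 5 × 6 = 30 m
9–12 s: -7 × 3 = -21 m
12–15 s: 8 × 3 = 24 m
15–20 s: 4 × 5 = 20 m
Net displacement = 32 m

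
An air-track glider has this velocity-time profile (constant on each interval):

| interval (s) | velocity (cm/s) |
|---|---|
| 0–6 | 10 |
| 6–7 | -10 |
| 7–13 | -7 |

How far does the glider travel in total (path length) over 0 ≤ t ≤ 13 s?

112 cm

Total distance travelled is ∫|v| dt — sum the magnitudes of each area piece.
0–6 s: |10| × 6 = 60 cm
6–7 s: |-10| × 1 = 10 cm
7–13 s: |-7| × 6 = 42 cm
Total distance = 112 cm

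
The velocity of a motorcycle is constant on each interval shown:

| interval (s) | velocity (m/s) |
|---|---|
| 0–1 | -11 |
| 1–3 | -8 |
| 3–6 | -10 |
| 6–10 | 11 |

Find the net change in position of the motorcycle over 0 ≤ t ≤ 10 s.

-13 m

Net displacement equals the area under the velocity-time graph (areas below the axis count negative).
0–1 s: -11 × 1 = -11 m
1–3 s: -8 × 2 = -16 m
3–6 s: -10 × 3 = -30 m
6–10 s: 11 × 4 = 44 m
Net displacement = -13 m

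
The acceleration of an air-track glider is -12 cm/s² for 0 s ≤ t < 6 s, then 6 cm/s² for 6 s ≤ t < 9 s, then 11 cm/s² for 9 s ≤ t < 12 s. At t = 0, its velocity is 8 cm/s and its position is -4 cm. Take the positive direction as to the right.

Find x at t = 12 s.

-425.5 cm

On each constant-a segment, Δv = aΔt and Δx = v₀Δt + ½aΔt²; chain segment to segment.
0–6 s: v starts 8 cm/s; Δx = 8·6 + ½·-12·6² = -168 cm; v ends -64 cm/s.
6–9 s: v starts -64 cm/s; Δx = -64·3 + ½·6·3² = -165 cm; v ends -46 cm/s.
9–12 s: v starts -46 cm/s; Δx = -46·3 + ½·11·3² = -88.5 cm; v ends -13 cm/s.
x(12) = -4 + Σ Δx = -425.5 cm.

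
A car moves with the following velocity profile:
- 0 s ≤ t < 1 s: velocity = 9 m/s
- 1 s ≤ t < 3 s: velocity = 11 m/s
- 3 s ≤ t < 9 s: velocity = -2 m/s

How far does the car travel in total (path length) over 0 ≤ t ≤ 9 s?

43 m

Total distance travelled is ∫|v| dt — sum the magnitudes of each area piece.
0–1 s: |9| × 1 = 9 m
1–3 s: |11| × 2 = 22 m
3–9 s: |-2| × 6 = 12 m
Total distance = 43 m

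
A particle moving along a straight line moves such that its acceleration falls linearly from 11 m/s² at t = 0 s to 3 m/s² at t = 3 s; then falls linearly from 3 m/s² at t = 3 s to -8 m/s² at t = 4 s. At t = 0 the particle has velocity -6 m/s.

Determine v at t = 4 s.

12.5 m/s

Δv equals the area under the a-t graph; then v = v₀ + Δv.
0–3 s: ½(11 + 3)(3) = 21 m/s
3–4 s: ½(3 + -8)(1) = -2.5 m/s
Δv = 18.5 m/s, so v(4) = -6 + (18.5) = 12.5 m/s.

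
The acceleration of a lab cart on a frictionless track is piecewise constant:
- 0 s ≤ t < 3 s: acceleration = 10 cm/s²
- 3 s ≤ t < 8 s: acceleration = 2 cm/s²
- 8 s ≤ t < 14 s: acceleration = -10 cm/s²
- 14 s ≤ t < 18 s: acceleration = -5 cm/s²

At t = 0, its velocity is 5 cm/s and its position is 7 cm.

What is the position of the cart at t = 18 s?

On each constant-a segment, Δv = aΔt and Δx = v₀Δt + ½aΔt²; chain segment to segment.
0–3 s: v starts 5 cm/s; Δx = 5·3 + ½·10·3² = 60 cm; v ends 35 cm/s.
3–8 s: v starts 35 cm/s; Δx = 35·5 + ½·2·5² = 200 cm; v ends 45 cm/s.
8–14 s: v starts 45 cm/s; Δx = 45·6 + ½·-10·6² = 90 cm; v ends -15 cm/s.
14–18 s: v starts -15 cm/s; Δx = -15·4 + ½·-5·4² = -100 cm; v ends -35 cm/s.
x(18) = 7 + Σ Δx = 257 cm.

257 cm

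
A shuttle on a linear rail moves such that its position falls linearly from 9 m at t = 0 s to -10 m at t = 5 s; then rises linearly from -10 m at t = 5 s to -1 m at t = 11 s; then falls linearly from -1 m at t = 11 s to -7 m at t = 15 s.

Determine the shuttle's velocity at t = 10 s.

Velocity is the slope of the x-t graph on 5–11 s: (-1 − -10)/(11 − 5) = 1.5 m/s.

1.5 m/s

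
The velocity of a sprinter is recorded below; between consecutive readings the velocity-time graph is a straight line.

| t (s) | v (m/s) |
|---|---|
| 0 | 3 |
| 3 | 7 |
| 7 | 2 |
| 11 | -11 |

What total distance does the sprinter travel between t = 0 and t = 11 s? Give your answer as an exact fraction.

Total distance travelled is ∫|v| dt — sum the magnitudes of each area piece.
0–3 s: |½(3 + 7)(3)| = 15 m
3–7 s: |½(7 + 2)(4)| = 18 m
7–11 s: v = 0 at t = 99/13 s; triangle areas 8/13 + 242/13 = 250/13 m
Total distance = 679/13 m

679/13 m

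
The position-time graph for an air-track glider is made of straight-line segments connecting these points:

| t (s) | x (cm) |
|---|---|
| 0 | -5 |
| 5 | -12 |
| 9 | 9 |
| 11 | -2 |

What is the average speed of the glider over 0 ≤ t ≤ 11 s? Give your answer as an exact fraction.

39/11 cm/s

Average speed = (total path length)/(elapsed time); on a piecewise-linear x-t graph the path length is Σ|Δx|.
0–5 s: |Δx| = |-12 − -5| = 7 cm
5–9 s: |Δx| = |9 − -12| = 21 cm
9–11 s: |Δx| = |-2 − 9| = 11 cm
Total path = 39 cm; average speed = 39/11 = 39/11 cm/s.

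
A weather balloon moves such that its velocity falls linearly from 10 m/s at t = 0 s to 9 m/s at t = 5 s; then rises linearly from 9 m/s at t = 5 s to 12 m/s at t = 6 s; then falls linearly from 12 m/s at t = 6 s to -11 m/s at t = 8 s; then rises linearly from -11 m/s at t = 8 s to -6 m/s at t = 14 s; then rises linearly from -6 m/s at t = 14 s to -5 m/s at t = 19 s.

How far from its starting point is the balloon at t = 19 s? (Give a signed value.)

-19.5 m

Net displacement equals the area under the velocity-time graph (areas below the axis count negative).
0–5 s: ½(10 + 9)(5) = 47.5 m
5–6 s: ½(9 + 12)(1) = 10.5 m
6–8 s: ½(12 + -11)(2) = 1 m
8–14 s: ½(-11 + -6)(6) = -51 m
14–19 s: ½(-6 + -5)(5) = -27.5 m
Net displacement = -19.5 m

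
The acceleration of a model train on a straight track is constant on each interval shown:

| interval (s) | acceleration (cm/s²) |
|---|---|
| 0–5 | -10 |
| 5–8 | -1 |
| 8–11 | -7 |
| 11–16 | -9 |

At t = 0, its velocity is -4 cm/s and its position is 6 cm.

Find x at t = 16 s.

On each constant-a segment, Δv = aΔt and Δx = v₀Δt + ½aΔt²; chain segment to segment.
0–5 s: v starts -4 cm/s; Δx = -4·5 + ½·-10·5² = -145 cm; v ends -54 cm/s.
5–8 s: v starts -54 cm/s; Δx = -54·3 + ½·-1·3² = -166.5 cm; v ends -57 cm/s.
8–11 s: v starts -57 cm/s; Δx = -57·3 + ½·-7·3² = -202.5 cm; v ends -78 cm/s.
11–16 s: v starts -78 cm/s; Δx = -78·5 + ½·-9·5² = -502.5 cm; v ends -123 cm/s.
x(16) = 6 + Σ Δx = -1010.5 cm.

-1010.5 cm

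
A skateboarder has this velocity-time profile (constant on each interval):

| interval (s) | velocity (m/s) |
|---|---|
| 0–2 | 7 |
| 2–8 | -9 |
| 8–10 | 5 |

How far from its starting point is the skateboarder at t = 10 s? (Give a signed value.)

-30 m

Net displacement equals the area under the velocity-time graph (areas below the axis count negative).
0–2 s: 7 × 2 = 14 m
2–8 s: -9 × 6 = -54 m
8–10 s: 5 × 2 = 10 m
Net displacement = -30 m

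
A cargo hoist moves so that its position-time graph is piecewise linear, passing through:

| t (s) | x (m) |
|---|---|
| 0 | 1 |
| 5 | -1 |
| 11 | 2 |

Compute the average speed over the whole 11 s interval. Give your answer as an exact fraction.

5/11 m/s

Average speed = (total path length)/(elapsed time); on a piecewise-linear x-t graph the path length is Σ|Δx|.
0–5 s: |Δx| = |-1 − 1| = 2 m
5–11 s: |Δx| = |2 − -1| = 3 m
Total path = 5 m; average speed = 5/11 = 5/11 m/s.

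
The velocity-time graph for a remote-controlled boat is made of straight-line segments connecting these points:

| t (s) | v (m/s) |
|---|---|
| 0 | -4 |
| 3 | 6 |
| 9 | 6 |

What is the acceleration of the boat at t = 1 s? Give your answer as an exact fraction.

Acceleration is the slope of the v-t graph on 0–3 s: (6 − -4)/(3 − 0) = 10/3 m/s².

10/3 m/s²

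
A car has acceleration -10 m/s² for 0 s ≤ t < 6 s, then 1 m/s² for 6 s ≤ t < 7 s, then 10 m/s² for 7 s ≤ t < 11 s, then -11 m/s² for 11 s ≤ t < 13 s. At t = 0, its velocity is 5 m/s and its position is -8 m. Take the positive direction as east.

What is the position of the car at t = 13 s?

On each constant-a segment, Δv = aΔt and Δx = v₀Δt + ½aΔt²; chain segment to segment.
0–6 s: v starts 5 m/s; Δx = 5·6 + ½·-10·6² = -150 m; v ends -55 m/s.
6–7 s: v starts -55 m/s; Δx = -55·1 + ½·1·1² = -54.5 m; v ends -54 m/s.
7–11 s: v starts -54 m/s; Δx = -54·4 + ½·10·4² = -136 m; v ends -14 m/s.
11–13 s: v starts -14 m/s; Δx = -14·2 + ½·-11·2² = -50 m; v ends -36 m/s.
x(13) = -8 + Σ Δx = -398.5 m.

-398.5 m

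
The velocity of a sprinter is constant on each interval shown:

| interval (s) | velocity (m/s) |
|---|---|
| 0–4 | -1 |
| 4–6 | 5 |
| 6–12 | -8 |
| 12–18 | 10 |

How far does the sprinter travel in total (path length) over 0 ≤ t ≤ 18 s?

122 m

Total distance travelled is ∫|v| dt — sum the magnitudes of each area piece.
0–4 s: |-1| × 4 = 4 m
4–6 s: |5| × 2 = 10 m
6–12 s: |-8| × 6 = 48 m
12–18 s: |10| × 6 = 60 m
Total distance = 122 m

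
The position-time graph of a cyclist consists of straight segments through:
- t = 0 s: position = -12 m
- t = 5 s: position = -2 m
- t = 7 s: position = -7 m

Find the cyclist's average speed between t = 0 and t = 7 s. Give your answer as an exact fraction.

15/7 m/s

Average speed = (total path length)/(elapsed time); on a piecewise-linear x-t graph the path length is Σ|Δx|.
0–5 s: |Δx| = |-2 − -12| = 10 m
5–7 s: |Δx| = |-7 − -2| = 5 m
Total path = 15 m; average speed = 15/7 = 15/7 m/s.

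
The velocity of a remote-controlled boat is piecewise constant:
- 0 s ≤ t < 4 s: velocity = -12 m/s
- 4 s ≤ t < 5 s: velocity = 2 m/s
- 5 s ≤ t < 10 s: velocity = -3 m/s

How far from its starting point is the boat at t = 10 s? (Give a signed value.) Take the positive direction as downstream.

Displacement is the signed area under the v-t curve.
0–4 s: -12 × 4 = -48 m
4–5 s: 2 × 1 = 2 m
5–10 s: -3 × 5 = -15 m
Net displacement = -61 m

-61 m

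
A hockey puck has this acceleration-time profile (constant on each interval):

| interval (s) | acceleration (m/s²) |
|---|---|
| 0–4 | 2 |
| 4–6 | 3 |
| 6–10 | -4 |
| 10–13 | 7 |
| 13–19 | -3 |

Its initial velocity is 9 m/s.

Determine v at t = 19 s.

10 m/s

Δv equals the area under the a-t graph; then v = v₀ + Δv.
0–4 s: 2 × 4 = 8 m/s
4–6 s: 3 × 2 = 6 m/s
6–10 s: -4 × 4 = -16 m/s
10–13 s: 7 × 3 = 21 m/s
13–19 s: -3 × 6 = -18 m/s
Δv = 1 m/s, so v(19) = 9 + (1) = 10 m/s.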